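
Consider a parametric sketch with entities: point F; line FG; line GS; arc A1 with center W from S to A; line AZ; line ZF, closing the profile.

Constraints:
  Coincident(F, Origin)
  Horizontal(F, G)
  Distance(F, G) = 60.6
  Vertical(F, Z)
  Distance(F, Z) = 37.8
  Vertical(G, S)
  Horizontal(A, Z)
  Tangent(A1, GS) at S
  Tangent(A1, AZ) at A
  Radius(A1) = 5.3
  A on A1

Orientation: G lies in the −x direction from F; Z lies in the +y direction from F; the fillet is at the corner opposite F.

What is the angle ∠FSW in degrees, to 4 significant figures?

28.20°

F is at the origin; F and G share the same y with |FG| = 60.6 and G on the −x side, so G = (-60.60, 0.000). F and Z share the same x with |FZ| = 37.8 and Z on the +y side, so Z = (0.000, 37.80). The virtual corner opposite F is at (-60.60, 37.80). Since A1 is tangent to GS there, WS ⟂ GS and A1 meets AZ tangentially, so WA is at right angles to AZ, with radius 5.3, so the center W sits 5.3 in from both sides at W = (-55.30, 32.50). That places the tangent points at S = (-60.60, 32.50) on GS and A = (-55.30, 37.80) on AZ. Then cos ∠FSW = SF·SW / (|SF||SW|), giving 28.20°.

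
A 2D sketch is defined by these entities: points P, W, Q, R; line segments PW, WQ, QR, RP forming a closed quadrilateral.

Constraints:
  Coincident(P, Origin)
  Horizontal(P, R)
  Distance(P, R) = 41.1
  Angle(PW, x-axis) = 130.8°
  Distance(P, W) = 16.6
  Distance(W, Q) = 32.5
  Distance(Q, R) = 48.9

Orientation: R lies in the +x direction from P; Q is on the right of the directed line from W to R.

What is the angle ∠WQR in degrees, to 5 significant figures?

79.283°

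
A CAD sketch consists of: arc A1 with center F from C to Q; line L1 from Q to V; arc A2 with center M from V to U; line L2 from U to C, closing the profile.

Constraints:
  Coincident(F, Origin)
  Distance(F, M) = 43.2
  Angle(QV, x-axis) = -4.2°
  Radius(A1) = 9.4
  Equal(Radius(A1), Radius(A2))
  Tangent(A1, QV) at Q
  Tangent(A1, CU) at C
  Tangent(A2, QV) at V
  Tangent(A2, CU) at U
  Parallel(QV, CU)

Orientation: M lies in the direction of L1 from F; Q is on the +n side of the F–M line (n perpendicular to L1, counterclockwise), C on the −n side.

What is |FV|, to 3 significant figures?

44.2

Tangency of A1 to both parallel lines with radius 9.4 puts Q and C at F ± 9.4·n: Q = (0.688, 9.37), C = (-0.688, -9.37). Equal radii place V and U the same way about M: V = M + 9.4·n = (43.8, 6.21), U = M − 9.4·n = (42.4, -12.5). Then |FV| = |V − F| = 44.2.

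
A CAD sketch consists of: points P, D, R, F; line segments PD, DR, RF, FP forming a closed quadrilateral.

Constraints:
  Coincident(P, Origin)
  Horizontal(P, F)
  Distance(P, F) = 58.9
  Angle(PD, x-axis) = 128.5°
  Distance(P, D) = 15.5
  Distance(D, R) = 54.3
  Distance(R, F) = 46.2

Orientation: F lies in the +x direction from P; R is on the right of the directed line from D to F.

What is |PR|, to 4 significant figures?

38.80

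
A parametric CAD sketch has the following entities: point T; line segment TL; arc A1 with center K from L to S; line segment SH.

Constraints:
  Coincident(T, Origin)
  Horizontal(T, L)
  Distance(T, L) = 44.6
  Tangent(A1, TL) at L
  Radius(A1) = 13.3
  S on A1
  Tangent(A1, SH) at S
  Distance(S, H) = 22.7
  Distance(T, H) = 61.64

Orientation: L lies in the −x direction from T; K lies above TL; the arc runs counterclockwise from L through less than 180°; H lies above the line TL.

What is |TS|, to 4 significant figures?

39.97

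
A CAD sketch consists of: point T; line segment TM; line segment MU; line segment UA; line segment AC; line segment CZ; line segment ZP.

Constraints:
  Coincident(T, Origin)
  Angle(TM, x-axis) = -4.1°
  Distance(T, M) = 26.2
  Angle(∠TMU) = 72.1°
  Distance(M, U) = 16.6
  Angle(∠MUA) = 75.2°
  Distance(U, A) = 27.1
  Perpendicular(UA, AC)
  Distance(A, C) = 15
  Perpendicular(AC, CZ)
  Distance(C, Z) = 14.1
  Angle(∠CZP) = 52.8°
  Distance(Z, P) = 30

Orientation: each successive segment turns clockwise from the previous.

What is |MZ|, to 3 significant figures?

8.82

T is at the origin; TM runs at -4.1° with length 26.2, so M = (26.1, -1.87). ∠TMU = 72.1° gives MU at -112° from the x-axis; with |MU| = 16.6, U = (19.9, -17.3). ∠MUA = 75.2° gives UA at 143° from the x-axis; with |UA| = 27.1, A = (-1.79, -1.03). UA ⟂ AC, so AC runs at 53.2°; with |AC| = 15.0, C = (7.20, 11.0). The perpendicularity gives CZ at right angles to AC, so CZ runs at -36.8°; with |CZ| = 14.1, Z = (18.5, 2.53). Then |MZ| = |Z − M| = 8.82.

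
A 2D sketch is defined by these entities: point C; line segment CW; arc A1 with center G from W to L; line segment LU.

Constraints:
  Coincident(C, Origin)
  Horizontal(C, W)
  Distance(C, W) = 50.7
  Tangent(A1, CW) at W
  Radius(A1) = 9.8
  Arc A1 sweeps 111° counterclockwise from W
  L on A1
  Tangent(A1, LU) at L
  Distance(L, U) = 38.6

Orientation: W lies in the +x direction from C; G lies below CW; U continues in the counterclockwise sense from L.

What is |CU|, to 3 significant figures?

74.2

C is at the origin; C and W share the same y with |CW| = 50.7 and W on the +x side, so W = (50.7, 0.00). A1 meets CW tangentially, so GW is at right angles to CW, so G = W + (0, -9.8) = (50.7, -9.80). On A1, W sits at bearing 90° from G; a 111° counterclockwise sweep puts L at bearing 201°, so L = G + 9.8·(cos 201°, sin 201°) = (41.6, -13.3). A1 meets LU tangentially, so GL is at right angles to LU, so LU runs along (−sin 201°, cos 201°); with |LU| = 38.6, U = (55.4, -49.3). Then |CU| = |U − C| = 74.2.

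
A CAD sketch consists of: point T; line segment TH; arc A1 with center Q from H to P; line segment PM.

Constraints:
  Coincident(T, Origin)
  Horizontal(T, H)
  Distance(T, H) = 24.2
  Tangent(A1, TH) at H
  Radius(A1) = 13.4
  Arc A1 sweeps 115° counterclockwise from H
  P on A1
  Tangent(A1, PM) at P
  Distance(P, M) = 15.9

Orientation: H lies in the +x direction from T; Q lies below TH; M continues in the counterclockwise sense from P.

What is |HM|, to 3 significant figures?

33.9

T is at the origin; T and H share the same y with |TH| = 24.2 and H on the +x side, so H = (24.2, 0.00). Since A1 is tangent to TH there, QH ⟂ TH, so Q = H + (0, -13.4) = (24.2, -13.4). On A1, H sits at bearing 90° from Q; a 115° counterclockwise sweep puts P at bearing 205°, so P = Q + 13.4·(cos 205°, sin 205°) = (12.1, -19.1). A1 meets PM tangentially, so QP is at right angles to PM, so PM runs along (−sin 205°, cos 205°); with |PM| = 15.9, M = (18.8, -33.5). Then |HM| = |M − H| = 33.9.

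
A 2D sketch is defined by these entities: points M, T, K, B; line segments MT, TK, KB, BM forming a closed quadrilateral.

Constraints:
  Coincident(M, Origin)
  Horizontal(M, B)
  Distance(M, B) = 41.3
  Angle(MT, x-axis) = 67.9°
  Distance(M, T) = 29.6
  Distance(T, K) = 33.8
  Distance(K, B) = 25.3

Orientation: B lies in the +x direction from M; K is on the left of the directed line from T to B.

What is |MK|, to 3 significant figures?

51.4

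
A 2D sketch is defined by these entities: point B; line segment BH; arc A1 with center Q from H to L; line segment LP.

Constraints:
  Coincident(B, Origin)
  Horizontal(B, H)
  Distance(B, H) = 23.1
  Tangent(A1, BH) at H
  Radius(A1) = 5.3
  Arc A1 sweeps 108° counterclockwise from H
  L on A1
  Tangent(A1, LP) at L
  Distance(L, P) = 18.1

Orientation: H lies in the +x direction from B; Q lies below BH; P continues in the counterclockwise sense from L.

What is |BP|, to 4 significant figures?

33.80

B is at the origin; BH is horizontal with |BH| = 23.1 and H on the +x side, so H = (23.10, 0.000). The tangent condition forces QH to be normal to BH, so Q = H + (0, -5.3) = (23.10, -5.300). On A1, H sits at bearing 90° from Q; a 108° counterclockwise sweep puts L at bearing 198°, so L = Q + 5.3·(cos 198°, sin 198°) = (18.06, -6.938). Tangency of A1 to LP means the radius QL is perpendicular to LP, so LP runs along (−sin 198°, cos 198°); with |LP| = 18.1, P = (23.65, -24.15). Then |BP| = |P − B| = 33.80.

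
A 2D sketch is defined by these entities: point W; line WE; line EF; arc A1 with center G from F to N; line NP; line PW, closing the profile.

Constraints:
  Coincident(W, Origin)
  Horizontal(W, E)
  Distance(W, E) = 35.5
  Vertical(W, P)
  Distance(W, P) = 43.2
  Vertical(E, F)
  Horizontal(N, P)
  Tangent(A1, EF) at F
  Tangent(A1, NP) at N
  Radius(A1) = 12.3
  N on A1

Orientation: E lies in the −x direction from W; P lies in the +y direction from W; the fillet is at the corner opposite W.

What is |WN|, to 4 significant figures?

49.04

W is at the origin; WE is horizontal with |WE| = 35.5 and E on the −x side, so E = (-35.50, 0.000). W and P share the same x with |WP| = 43.2 and P on the +y side, so P = (0.000, 43.20). The virtual corner opposite W is at (-35.50, 43.20). A1 meets EF tangentially, so GF is at right angles to EF and since A1 is tangent to NP there, GN ⟂ NP, with radius 12.3, so the center G sits 12.3 in from both sides at G = (-23.20, 30.90). That places the tangent points at F = (-35.50, 30.90) on EF and N = (-23.20, 43.20) on NP. Then |WN| = |N − W| = 49.04.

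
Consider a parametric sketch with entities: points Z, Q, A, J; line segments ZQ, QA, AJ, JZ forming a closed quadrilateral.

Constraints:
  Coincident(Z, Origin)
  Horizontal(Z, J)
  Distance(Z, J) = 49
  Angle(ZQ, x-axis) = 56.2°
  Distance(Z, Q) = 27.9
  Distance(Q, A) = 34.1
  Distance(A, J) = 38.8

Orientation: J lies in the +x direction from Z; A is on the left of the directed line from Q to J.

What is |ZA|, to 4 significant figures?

60.02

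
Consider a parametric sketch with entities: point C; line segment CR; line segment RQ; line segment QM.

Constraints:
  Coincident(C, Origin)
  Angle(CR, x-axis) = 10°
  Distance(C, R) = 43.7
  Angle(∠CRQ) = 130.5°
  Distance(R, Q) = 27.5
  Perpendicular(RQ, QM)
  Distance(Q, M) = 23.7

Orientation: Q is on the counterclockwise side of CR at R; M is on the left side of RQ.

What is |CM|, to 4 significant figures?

56.69

∠CRQ = 130.5°, so RQ runs at 10.0° + (180° − 130.5°) = 59.50° from the x-axis; with |RQ| = 27.5, Q = R + 27.5·(cos 59.50°, sin 59.50°) = (56.99, 31.28). RQ ⟂ QM; with |QM| = 23.7 on the left of RQ, M = Q + 23.7·(-0.8616, 0.5075) = (36.57, 43.31). Then |CM| = |M − C| = 56.69.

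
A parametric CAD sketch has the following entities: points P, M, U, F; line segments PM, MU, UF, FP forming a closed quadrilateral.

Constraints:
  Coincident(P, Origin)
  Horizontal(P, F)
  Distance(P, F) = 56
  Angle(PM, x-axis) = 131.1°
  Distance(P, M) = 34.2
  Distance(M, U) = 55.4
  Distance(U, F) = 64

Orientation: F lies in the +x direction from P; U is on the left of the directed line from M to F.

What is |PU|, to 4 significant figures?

60.61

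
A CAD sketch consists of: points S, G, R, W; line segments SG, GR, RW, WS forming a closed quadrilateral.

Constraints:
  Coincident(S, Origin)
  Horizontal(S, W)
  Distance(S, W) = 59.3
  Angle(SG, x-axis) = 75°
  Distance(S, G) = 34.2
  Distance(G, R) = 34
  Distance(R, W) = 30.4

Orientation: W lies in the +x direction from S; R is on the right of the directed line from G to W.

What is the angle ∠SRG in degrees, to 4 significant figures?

64.14°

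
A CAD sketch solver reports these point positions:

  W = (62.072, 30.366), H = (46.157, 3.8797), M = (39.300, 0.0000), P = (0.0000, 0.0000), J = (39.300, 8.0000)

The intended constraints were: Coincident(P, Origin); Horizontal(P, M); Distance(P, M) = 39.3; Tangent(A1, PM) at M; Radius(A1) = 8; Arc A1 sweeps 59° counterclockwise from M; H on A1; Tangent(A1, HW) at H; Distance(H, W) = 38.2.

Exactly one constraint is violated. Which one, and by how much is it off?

Distance(H, W) = 38.2 — off by 7.30.

P = (0.00, 0.00) ✓; P.y = 0.00, M.y = 0.00 ✓; |PM| = 39.30 ✓; ∠(JM, MP) = 90.00° ✓; |JM| = 8.000 ✓; bearing(J→H) − bearing(J→M) = 59.00° ✓; |JH| = 8.000 ✓; ∠(JH, HW) = 90.00° ✓; |HW| = 30.90 ✗.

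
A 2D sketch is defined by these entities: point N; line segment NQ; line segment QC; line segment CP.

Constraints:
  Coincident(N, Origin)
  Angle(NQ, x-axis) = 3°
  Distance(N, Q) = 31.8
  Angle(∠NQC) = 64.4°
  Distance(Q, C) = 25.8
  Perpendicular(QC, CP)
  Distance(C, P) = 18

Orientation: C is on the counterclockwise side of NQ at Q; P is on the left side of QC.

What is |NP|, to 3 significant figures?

16.1

∠NQC = 64.4°, so QC runs at 3.0° + (180° − 64.4°) = 119° from the x-axis; with |QC| = 25.8, C = Q + 25.8·(cos 119°, sin 119°) = (19.4, 24.3). The perpendicularity gives CP at right angles to QC; with |CP| = 18.0 on the left of QC, P = C + 18.0·(-0.878, -0.479) = (3.60, 15.7). Then |NP| = |P − N| = 16.1.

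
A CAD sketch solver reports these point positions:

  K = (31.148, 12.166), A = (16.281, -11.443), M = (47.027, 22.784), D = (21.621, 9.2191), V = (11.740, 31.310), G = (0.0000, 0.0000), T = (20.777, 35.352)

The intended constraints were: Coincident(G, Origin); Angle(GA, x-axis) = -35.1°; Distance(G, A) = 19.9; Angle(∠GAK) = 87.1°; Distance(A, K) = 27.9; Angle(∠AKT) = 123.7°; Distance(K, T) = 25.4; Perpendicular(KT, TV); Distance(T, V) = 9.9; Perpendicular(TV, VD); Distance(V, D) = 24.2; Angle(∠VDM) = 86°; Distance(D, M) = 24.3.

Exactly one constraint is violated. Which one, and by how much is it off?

Distance(D, M) = 24.3 — off by 4.50.

G = (0.00, 0.00) ✓; GA at -35.10° ✓; |GA| = 19.90 ✓; ∠GAK = 87.10° ✓; |AK| = 27.90 ✓; ∠AKT = 123.7° ✓; |KT| = 25.40 ✓; ∠(KT, TV) = 90.00° ✓; |TV| = 9.900 ✓; ∠(TV, VD) = 90.00° ✓; |VD| = 24.20 ✓; ∠VDM = 86.00° ✓; |DM| = 28.80 ✗.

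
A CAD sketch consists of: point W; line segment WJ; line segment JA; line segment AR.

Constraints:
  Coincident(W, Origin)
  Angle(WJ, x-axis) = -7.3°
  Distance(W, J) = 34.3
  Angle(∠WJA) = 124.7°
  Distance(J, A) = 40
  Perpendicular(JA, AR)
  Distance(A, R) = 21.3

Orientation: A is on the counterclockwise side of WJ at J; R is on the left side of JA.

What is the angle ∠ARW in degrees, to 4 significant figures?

96.61°

W is at the origin; WJ runs at -7.3° with length 34.3, so J = 34.3·(cos -7.3°, sin -7.3°) = (34.02, -4.358). ∠WJA = 124.7°, so JA runs at -7.3° + (180° − 124.7°) = 48.00° from the x-axis; with |JA| = 40.0, A = J + 40.0·(cos 48.00°, sin 48.00°) = (60.79, 25.37). JA is perpendicular to AR; with |AR| = 21.3 on the left of JA, R = A + 21.3·(-0.7431, 0.6691) = (44.96, 39.62). Then cos ∠ARW = RA·RW / (|RA||RW|), giving 96.61°.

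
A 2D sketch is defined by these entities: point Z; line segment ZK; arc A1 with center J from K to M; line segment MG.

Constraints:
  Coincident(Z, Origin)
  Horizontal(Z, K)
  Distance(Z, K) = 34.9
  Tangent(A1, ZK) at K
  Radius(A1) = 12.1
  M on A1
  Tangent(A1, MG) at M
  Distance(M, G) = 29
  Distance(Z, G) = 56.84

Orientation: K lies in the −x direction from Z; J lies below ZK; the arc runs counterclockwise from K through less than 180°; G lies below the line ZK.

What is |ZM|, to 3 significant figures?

49.0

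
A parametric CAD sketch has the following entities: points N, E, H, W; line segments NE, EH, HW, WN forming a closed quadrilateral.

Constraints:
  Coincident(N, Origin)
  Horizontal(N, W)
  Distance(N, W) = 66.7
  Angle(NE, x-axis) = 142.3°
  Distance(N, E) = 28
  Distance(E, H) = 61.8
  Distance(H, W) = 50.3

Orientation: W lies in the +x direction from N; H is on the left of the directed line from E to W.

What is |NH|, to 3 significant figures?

53.0

Checks: N.y = 0.00, W.y = 0.00 ✓; |EH| = 61.80 ✓; |HW| = 50.30 ✓.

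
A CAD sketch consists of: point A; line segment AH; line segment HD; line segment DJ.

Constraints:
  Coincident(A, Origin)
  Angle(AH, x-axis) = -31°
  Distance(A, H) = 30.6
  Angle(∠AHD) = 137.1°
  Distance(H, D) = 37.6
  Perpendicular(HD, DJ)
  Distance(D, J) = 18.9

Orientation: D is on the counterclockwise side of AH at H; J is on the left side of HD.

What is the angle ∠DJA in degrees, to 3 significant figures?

91.8°

A is at the origin; AH runs at -31.0° with length 30.6, so H = 30.6·(cos -31.0°, sin -31.0°) = (26.2, -15.8). ∠AHD = 137.1°, so HD runs at -31.0° + (180° − 137.1°) = 11.9° from the x-axis; with |HD| = 37.6, D = H + 37.6·(cos 11.9°, sin 11.9°) = (63.0, -8.01). The perpendicularity gives DJ at right angles to HD; with |DJ| = 18.9 on the left of HD, J = D + 18.9·(-0.206, 0.979) = (59.1, 10.5). Then cos ∠DJA = JD·JA / (|JD||JA|), giving 91.8°.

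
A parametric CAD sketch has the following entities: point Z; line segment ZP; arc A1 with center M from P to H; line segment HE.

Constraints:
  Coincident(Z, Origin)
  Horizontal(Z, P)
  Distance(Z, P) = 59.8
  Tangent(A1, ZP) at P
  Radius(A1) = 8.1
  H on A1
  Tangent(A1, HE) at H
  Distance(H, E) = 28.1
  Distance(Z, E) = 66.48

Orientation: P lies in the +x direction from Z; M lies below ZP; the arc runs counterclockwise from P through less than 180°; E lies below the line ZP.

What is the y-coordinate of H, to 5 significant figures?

-9.1028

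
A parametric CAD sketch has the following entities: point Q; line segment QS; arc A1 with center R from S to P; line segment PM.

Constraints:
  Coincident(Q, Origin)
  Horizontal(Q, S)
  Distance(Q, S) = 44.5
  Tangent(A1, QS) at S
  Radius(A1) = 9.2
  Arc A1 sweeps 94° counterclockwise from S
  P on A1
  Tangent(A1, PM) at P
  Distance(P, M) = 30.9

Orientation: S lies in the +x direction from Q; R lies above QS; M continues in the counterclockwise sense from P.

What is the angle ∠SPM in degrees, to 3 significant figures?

133°

Q is at the origin; Q and S share the same y with |QS| = 44.5 and S on the +x side, so S = (44.5, 0.00). Tangency of A1 to QS means the radius RS is perpendicular to QS, so R = S + (0, 9.2) = (44.5, 9.20). On A1, S sits at bearing -90° from R; a 94° counterclockwise sweep puts P at bearing 4°, so P = R + 9.2·(cos 4°, sin 4°) = (53.7, 9.84). Since A1 is tangent to PM there, RP ⟂ PM, so PM runs along (−sin 4°, cos 4°); with |PM| = 30.9, M = (51.5, 40.7). Then cos ∠SPM = PS·PM / (|PS||PM|), giving 133°.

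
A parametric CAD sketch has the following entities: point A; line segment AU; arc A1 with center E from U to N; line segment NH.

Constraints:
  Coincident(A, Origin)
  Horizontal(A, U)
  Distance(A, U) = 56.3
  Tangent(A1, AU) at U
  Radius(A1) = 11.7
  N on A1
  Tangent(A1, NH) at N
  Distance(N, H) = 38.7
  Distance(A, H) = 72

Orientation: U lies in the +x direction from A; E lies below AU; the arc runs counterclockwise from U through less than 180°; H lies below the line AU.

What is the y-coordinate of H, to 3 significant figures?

-51.7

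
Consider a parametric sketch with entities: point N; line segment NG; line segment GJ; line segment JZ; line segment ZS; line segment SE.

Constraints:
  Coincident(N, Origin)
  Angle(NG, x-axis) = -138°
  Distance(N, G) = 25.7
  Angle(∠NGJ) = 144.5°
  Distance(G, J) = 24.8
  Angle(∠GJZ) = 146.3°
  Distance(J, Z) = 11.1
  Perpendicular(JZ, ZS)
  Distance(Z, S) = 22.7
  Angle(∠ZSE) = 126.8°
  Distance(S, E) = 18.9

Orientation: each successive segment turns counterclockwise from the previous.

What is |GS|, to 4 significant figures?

32.97

∠GJZ = 146.3° gives JZ at -68.80° from the x-axis; with |JZ| = 11.1, Z = (-20.45, -51.76). JZ ⟂ ZS, so ZS runs at 21.20°; with |ZS| = 22.7, S = (0.7113, -43.55). Then |GS| = |S − G| = 32.97.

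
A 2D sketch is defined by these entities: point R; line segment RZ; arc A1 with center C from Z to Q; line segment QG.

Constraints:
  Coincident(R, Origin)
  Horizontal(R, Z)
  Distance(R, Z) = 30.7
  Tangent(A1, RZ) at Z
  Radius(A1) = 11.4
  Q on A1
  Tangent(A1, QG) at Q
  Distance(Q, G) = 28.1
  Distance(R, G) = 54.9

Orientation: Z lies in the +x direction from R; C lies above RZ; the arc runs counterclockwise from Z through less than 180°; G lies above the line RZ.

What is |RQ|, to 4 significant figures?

44.05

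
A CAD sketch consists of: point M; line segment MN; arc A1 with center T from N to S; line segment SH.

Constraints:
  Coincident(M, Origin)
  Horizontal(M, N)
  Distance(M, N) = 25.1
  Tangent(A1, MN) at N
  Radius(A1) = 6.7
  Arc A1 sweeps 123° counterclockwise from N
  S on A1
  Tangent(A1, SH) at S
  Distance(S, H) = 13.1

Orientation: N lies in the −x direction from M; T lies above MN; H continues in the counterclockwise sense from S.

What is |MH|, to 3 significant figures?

34.1

M is at the origin; M and N share the same y with |MN| = 25.1 and N on the −x side, so N = (-25.1, 0.00). Tangency of A1 to MN means the radius TN is perpendicular to MN, so T = N + (0, 6.7) = (-25.1, 6.70). On A1, N sits at bearing -90° from T; a 123° counterclockwise sweep puts S at bearing 33°, so S = T + 6.7·(cos 33°, sin 33°) = (-19.5, 10.3). A1 meets SH tangentially, so TS is at right angles to SH, so SH runs along (−sin 33°, cos 33°); with |SH| = 13.1, H = (-26.6, 21.3). Then |MH| = |H − M| = 34.1.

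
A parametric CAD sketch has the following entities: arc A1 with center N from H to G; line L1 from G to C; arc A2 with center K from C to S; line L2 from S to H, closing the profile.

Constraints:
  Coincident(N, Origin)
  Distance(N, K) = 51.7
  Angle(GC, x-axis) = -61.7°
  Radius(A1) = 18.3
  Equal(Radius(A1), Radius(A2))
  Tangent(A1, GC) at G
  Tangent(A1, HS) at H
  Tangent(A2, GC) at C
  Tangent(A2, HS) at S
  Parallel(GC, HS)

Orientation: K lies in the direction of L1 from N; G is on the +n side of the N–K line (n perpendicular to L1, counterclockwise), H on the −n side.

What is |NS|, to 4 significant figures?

54.84

Tangency of A1 to both parallel lines with radius 18.3 puts G and H at N ± 18.3·n: G = (16.11, 8.676), H = (-16.11, -8.676). Equal radii place C and S the same way about K: C = K + 18.3·n = (40.62, -36.84), S = K − 18.3·n = (8.398, -54.20). Then |NS| = |S − N| = 54.84.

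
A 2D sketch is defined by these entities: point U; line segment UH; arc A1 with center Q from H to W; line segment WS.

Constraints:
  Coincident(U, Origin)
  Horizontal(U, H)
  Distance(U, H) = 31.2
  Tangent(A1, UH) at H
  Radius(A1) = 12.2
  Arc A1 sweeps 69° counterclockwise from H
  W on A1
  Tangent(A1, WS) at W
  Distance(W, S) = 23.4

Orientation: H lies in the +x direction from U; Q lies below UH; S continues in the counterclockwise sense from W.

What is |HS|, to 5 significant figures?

35.659

On A1, H sits at bearing 90° from Q; a 69° counterclockwise sweep puts W at bearing 159°, so W = Q + 12.2·(cos 159°, sin 159°) = (19.810, -7.8279). Since A1 is tangent to WS there, QW ⟂ WS, so WS runs along (−sin 159°, cos 159°); with |WS| = 23.4, S = (11.425, -29.674). Then |HS| = |S − H| = 35.659.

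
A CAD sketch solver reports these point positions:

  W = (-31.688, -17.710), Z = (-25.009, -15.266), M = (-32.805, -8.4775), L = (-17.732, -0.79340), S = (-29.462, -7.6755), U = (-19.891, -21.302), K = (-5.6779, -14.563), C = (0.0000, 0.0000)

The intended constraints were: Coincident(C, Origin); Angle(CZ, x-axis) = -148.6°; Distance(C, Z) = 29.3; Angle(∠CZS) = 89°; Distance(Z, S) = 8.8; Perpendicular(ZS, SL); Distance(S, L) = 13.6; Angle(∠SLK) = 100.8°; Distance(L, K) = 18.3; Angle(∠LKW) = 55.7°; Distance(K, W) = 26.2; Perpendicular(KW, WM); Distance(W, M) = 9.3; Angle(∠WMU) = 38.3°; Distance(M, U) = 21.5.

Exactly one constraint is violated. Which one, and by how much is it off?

Distance(M, U) = 21.5 — off by 3.30.

C = (0.00, 0.00) ✓; CZ at -148.6° ✓; |CZ| = 29.30 ✓; ∠CZS = 89.00° ✓; |ZS| = 8.800 ✓; ∠(ZS, SL) = 90.00° ✓; |SL| = 13.60 ✓; ∠SLK = 100.8° ✓; |LK| = 18.30 ✓; ∠LKW = 55.70° ✓; |KW| = 26.20 ✓; ∠(KW, WM) = 90.00° ✓; |WM| = 9.300 ✓; ∠WMU = 38.30° ✓; |MU| = 18.20 ✗.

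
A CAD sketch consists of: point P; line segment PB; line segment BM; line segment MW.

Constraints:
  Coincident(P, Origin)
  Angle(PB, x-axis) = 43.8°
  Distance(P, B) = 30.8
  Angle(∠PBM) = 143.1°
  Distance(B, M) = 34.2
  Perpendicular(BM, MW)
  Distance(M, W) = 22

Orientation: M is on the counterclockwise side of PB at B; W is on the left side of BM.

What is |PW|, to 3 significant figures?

58.9

∠PBM = 143.1°, so BM runs at 43.8° + (180° − 143.1°) = 80.7° from the x-axis; with |BM| = 34.2, M = B + 34.2·(cos 80.7°, sin 80.7°) = (27.8, 55.1). BM is perpendicular to MW; with |MW| = 22.0 on the left of BM, W = M + 22.0·(-0.987, 0.162) = (6.05, 58.6). Then |PW| = |W − P| = 58.9.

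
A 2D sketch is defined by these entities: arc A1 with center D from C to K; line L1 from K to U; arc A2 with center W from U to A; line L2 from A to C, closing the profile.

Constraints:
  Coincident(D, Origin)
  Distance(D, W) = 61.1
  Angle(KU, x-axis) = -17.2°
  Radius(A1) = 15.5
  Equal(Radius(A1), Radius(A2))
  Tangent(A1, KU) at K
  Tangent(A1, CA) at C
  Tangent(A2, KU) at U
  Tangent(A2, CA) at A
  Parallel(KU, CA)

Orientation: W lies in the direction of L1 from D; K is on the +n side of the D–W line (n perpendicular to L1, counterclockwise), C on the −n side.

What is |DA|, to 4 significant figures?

63.04

The slot axis is L1's direction at -17.2°, so u = (cos -17.2°, sin -17.2°) = (0.9553, -0.2957) and n = (−sin -17.2°, cos -17.2°) = (0.2957, 0.9553). D is at the origin and W lies 61.1 along u from D, so W = 61.1·u = (58.37, -18.07). Tangency of A1 to both parallel lines with radius 15.5 puts K and C at D ± 15.5·n: K = (4.583, 14.81), C = (-4.583, -14.81). Equal radii place U and A the same way about W: U = W + 15.5·n = (62.95, -3.261), A = W − 15.5·n = (53.78, -32.87). Then |DA| = |A − D| = 63.04.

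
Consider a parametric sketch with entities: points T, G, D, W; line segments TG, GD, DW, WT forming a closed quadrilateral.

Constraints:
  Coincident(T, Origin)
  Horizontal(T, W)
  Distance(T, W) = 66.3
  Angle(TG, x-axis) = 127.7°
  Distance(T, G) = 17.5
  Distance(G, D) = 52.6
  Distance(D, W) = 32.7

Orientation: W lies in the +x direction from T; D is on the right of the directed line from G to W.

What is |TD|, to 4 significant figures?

37.28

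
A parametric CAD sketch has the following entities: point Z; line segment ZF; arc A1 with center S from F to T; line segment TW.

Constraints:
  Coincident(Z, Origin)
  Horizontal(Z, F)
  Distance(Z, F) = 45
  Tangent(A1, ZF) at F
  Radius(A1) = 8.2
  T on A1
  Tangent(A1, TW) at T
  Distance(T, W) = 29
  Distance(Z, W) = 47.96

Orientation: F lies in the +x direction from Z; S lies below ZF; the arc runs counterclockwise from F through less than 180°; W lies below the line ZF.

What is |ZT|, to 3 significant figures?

37.5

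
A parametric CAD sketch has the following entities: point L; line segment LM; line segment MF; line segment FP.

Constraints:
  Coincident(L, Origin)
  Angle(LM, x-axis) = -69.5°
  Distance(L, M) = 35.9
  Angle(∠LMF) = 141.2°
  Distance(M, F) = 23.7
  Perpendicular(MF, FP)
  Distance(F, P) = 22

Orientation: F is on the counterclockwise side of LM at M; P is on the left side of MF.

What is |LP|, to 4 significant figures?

51.68

L is at the origin; LM runs at -69.5° with length 35.9, so M = 35.9·(cos -69.5°, sin -69.5°) = (12.57, -33.63). ∠LMF = 141.2°, so MF runs at -69.5° + (180° − 141.2°) = -30.70° from the x-axis; with |MF| = 23.7, F = M + 23.7·(cos -30.70°, sin -30.70°) = (32.95, -45.73). MF is perpendicular to FP; with |FP| = 22.0 on the left of MF, P = F + 22.0·(0.5105, 0.8599) = (44.18, -26.81). Then |LP| = |P − L| = 51.68.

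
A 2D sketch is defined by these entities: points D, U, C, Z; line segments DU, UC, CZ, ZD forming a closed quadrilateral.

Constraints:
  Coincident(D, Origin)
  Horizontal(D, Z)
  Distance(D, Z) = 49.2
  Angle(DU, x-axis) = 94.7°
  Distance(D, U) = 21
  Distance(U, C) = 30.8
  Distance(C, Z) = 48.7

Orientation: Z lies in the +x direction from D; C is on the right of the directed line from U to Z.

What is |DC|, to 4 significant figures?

9.816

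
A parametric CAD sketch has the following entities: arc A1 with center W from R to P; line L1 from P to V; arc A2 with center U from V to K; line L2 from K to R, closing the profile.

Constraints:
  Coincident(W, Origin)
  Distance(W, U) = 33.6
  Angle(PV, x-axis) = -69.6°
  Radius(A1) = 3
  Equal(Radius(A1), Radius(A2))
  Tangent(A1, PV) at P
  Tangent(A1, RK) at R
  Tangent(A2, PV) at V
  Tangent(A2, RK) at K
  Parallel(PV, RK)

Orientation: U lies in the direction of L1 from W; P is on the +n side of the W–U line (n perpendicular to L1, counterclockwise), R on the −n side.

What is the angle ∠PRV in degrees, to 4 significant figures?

79.88°

Tangency of A1 to both parallel lines with radius 3.0 puts P and R at W ± 3.0·n: P = (2.812, 1.046), R = (-2.812, -1.046). Equal radii place V and K the same way about U: V = U + 3.0·n = (14.52, -30.45), K = U − 3.0·n = (8.900, -32.54). Then cos ∠PRV = RP·RV / (|RP||RV|), giving 79.88°.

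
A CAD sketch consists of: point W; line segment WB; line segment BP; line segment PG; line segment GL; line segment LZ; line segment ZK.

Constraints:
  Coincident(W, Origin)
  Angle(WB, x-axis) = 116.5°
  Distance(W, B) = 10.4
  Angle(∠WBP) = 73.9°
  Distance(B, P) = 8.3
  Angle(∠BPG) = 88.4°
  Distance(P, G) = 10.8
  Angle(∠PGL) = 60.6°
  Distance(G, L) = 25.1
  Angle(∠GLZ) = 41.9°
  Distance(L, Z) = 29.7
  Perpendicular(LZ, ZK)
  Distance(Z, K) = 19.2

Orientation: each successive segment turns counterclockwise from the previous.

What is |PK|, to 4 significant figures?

15.62

W is at the origin; WB runs at 116.5° with length 10.4, so B = (-4.640, 9.307). ∠WBP = 73.9° gives BP at -137.4° from the x-axis; with |BP| = 8.3, P = (-10.75, 3.689). ∠BPG = 88.4° gives PG at -45.80° from the x-axis; with |PG| = 10.8, G = (-3.221, -4.053). ∠PGL = 60.6° gives GL at 73.60° from the x-axis; with |GL| = 25.1, L = (3.866, 20.03). ∠GLZ = 41.9° gives LZ at -148.3° from the x-axis; with |LZ| = 29.7, Z = (-21.40, 4.419). The perpendicularity gives ZK at right angles to LZ, so ZK runs at -58.30°; with |ZK| = 19.2, K = (-11.31, -11.92). Then |PK| = |K − P| = 15.62.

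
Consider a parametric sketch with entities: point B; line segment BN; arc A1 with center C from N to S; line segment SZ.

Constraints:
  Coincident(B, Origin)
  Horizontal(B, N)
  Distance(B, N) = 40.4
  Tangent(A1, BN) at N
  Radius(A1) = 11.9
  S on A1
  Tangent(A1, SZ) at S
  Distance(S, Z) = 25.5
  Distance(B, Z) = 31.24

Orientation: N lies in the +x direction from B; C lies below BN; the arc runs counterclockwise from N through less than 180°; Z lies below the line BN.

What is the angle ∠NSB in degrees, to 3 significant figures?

142°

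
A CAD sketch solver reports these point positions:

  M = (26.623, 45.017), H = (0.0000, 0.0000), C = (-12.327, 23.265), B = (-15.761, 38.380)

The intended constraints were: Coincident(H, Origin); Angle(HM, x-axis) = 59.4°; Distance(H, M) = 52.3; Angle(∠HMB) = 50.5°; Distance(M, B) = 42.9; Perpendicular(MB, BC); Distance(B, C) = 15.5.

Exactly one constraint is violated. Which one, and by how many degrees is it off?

Perpendicular(MB, BC) — off by 3.90°.

H = (0.00, 0.00) ✓; HM at 59.40° ✓; |HM| = 52.30 ✓; ∠HMB = 50.50° ✓; |MB| = 42.90 ✓; ∠(MB, BC) = 93.90° ✗; |BC| = 15.50 ✓.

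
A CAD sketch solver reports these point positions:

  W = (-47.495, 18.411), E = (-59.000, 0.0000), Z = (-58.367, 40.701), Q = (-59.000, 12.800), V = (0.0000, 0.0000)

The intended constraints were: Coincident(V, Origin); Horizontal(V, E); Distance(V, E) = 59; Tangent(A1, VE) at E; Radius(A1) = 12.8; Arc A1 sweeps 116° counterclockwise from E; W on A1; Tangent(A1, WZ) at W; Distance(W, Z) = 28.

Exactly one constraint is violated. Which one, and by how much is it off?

Distance(W, Z) = 28 — off by 3.20.

V = (0.00, 0.00) ✓; V.y = 0.00, E.y = 0.00 ✓; |VE| = 59.00 ✓; ∠(QE, EV) = 90.00° ✓; |QE| = 12.80 ✓; bearing(Q→W) − bearing(Q→E) = 116.0° ✓; |QW| = 12.80 ✓; ∠(QW, WZ) = 90.00° ✓; |WZ| = 24.80 ✗.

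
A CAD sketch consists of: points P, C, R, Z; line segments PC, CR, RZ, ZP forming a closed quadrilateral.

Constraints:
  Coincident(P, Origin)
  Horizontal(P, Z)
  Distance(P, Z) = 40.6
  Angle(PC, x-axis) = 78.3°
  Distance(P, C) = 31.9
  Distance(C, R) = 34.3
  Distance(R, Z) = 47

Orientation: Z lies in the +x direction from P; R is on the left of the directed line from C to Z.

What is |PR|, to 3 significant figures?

59.7

P is at the origin; P and Z share the same y with |PZ| = 40.6 and Z in +x, so Z = (40.6, 0). PC runs at 78.3° with |PC| = 31.9, so C = (6.47, 31.2). R is determined by |CR| = 34.3 and |RZ| = 47.0 together: it lies at the intersection of circle(C, 34.3) and circle(Z, 47.0). With |CZ| = 46.3, the foot of the radical line on CZ is 12.0 from C and the perpendicular offset is √(34.3² − 12.0²) = 32.1. Taking the left-of-CZ solution: R = (37.0, 46.9).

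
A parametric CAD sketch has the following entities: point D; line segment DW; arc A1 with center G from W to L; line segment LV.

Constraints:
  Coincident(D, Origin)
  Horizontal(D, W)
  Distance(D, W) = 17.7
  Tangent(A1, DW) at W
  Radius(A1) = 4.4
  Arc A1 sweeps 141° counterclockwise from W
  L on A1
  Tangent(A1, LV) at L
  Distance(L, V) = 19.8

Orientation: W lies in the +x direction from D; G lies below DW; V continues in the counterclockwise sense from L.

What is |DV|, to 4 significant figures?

36.48

On A1, W sits at bearing 90° from G; a 141° counterclockwise sweep puts L at bearing 231°, so L = G + 4.4·(cos 231°, sin 231°) = (14.93, -7.819). Tangency of A1 to LV means the radius GL is perpendicular to LV, so LV runs along (−sin 231°, cos 231°); with |LV| = 19.8, V = (30.32, -20.28). Then |DV| = |V − D| = 36.48.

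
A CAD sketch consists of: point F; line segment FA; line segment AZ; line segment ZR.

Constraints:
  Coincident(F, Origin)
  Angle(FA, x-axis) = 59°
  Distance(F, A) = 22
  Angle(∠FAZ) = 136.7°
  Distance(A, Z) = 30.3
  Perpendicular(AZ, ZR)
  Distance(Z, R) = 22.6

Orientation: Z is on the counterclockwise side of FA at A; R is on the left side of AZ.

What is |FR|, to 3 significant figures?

46.9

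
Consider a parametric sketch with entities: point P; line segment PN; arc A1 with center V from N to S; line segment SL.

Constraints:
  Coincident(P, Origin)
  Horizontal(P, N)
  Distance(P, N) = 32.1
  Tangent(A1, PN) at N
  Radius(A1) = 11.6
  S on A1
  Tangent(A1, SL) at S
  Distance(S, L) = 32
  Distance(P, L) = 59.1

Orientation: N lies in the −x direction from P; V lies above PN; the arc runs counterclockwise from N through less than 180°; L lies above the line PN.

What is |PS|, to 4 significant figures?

28.14

Checks: |VS| = 11.60 ✓; ∠(VS, SL) = 90.00° ✓; |SL| = 32.00 ✓; |PL| = 59.10 ✓.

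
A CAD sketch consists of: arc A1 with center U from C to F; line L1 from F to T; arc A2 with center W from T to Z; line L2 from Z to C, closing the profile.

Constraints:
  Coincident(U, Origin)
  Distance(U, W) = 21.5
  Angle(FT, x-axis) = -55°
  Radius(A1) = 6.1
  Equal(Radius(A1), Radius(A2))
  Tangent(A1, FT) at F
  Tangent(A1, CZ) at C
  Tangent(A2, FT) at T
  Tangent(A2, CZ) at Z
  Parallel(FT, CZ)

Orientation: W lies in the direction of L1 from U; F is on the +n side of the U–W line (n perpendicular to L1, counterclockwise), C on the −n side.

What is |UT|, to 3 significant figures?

22.3

Tangency of A1 to both parallel lines with radius 6.1 puts F and C at U ± 6.1·n: F = (5.00, 3.50), C = (-5.00, -3.50). Equal radii place T and Z the same way about W: T = W + 6.1·n = (17.3, -14.1), Z = W − 6.1·n = (7.34, -21.1). Then |UT| = |T − U| = 22.3.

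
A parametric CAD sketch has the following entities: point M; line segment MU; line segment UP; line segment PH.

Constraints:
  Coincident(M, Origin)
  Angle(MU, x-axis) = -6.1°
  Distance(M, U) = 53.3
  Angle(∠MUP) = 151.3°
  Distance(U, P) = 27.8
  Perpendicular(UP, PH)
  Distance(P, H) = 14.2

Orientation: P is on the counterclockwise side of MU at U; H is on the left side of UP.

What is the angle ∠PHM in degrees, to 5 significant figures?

98.691°

M is at the origin; MU runs at -6.1° with length 53.3, so U = 53.3·(cos -6.1°, sin -6.1°) = (52.998, -5.6639). ∠MUP = 151.3°, so UP runs at -6.1° + (180° − 151.3°) = 22.600° from the x-axis; with |UP| = 27.8, P = U + 27.8·(cos 22.600°, sin 22.600°) = (78.663, 5.0195). UP is perpendicular to PH; with |PH| = 14.2 on the left of UP, H = P + 14.2·(-0.38430, 0.92321) = (73.206, 18.129). Then cos ∠PHM = HP·HM / (|HP||HM|), giving 98.691°.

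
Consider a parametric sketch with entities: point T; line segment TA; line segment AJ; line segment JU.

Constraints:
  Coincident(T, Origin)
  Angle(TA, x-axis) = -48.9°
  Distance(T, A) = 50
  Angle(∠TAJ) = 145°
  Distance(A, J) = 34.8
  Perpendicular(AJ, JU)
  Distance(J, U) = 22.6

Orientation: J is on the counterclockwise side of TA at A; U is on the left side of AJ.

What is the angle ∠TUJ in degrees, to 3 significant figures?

94.6°

∠TAJ = 145.0°, so AJ runs at -48.9° + (180° − 145.0°) = -13.9° from the x-axis; with |AJ| = 34.8, J = A + 34.8·(cos -13.9°, sin -13.9°) = (66.6, -46.0). AJ is perpendicular to JU; with |JU| = 22.6 on the left of AJ, U = J + 22.6·(0.240, 0.971) = (72.1, -24.1). Then cos ∠TUJ = UT·UJ / (|UT||UJ|), giving 94.6°.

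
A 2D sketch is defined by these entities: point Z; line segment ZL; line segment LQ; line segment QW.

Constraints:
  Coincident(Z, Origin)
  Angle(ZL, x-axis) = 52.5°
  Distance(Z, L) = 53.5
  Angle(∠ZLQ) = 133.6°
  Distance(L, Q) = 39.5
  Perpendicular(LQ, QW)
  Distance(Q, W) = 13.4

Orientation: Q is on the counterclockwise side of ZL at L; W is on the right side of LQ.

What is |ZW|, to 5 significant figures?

92.494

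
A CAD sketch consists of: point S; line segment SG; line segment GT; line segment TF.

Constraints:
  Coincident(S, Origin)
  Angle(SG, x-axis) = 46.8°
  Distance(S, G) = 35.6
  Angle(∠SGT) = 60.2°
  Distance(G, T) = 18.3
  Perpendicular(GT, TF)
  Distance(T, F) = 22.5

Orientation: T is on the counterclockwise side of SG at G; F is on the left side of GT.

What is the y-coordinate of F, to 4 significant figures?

8.305

S is at the origin; SG runs at 46.8° with length 35.6, so G = 35.6·(cos 46.8°, sin 46.8°) = (24.37, 25.95). ∠SGT = 60.2°, so GT runs at 46.8° + (180° − 60.2°) = 166.6° from the x-axis; with |GT| = 18.3, T = G + 18.3·(cos 166.6°, sin 166.6°) = (6.568, 30.19). The perpendicularity gives TF at right angles to GT; with |TF| = 22.5 on the left of GT, F = T + 22.5·(-0.2317, -0.9728) = (1.354, 8.305). So F.y = 8.305.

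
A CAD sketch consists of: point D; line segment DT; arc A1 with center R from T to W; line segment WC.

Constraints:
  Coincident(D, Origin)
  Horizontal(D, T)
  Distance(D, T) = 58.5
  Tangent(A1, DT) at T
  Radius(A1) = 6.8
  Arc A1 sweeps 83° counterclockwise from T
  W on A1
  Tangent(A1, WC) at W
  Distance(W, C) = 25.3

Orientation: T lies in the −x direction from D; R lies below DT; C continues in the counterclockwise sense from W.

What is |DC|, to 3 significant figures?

75.1

On A1, T sits at bearing 90° from R; an 83° counterclockwise sweep puts W at bearing 173°, so W = R + 6.8·(cos 173°, sin 173°) = (-65.2, -5.97). A1 meets WC tangentially, so RW is at right angles to WC, so WC runs along (−sin 173°, cos 173°); with |WC| = 25.3, C = (-68.3, -31.1). Then |DC| = |C − D| = 75.1.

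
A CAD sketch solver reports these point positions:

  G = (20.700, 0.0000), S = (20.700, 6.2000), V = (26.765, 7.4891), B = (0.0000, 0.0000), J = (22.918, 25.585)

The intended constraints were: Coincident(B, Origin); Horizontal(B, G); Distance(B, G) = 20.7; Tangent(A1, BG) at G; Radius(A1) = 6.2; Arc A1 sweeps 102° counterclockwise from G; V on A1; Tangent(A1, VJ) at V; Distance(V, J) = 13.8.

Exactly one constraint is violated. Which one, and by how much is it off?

Distance(V, J) = 13.8 — off by 4.70.

B = (0.00, 0.00) ✓; B.y = 0.00, G.y = 0.00 ✓; |BG| = 20.70 ✓; ∠(SG, GB) = 90.00° ✓; |SG| = 6.200 ✓; bearing(S→V) − bearing(S→G) = 102.0° ✓; |SV| = 6.200 ✓; ∠(SV, VJ) = 90.00° ✓; |VJ| = 18.50 ✗.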